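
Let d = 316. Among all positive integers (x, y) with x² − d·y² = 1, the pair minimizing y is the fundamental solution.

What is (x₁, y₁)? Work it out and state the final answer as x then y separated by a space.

12799 720

√316 = [17; 1,3,2,8,2,3,1,34, …], period ℓ=8 (even) → k=7
a_0=17:  p_0=17·1+0=17,  q_0=17·0+1=1
a_1=1:  p_1=1·17+1=18,  q_1=1·1+0=1
…
a_4=8:  p_4=8·160+71=1351,  q_4=8·9+4=76
a_5=2:  p_5=2·1351+160=2862,  q_5=2·76+9=161
a_6=3:  p_6=3·2862+1351=9937,  q_6=3·161+76=559
a_7=1:  p_7=1·9937+2862=12799,  q_7=1·559+161=720
→ (12799, 720).  Check: 12799²=163814401, 316·720²=163814400, difference 1.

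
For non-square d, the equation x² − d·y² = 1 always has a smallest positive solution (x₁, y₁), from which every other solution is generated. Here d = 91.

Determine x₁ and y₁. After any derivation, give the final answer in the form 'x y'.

[9; 1,1,5,1,5,1,1,18] for √91; ℓ=8 ⇒ convergent index 7
a_0=9:  p_0=9·1+0=9,  q_0=9·0+1=1
a_1=1:  p_1=1·9+1=10,  q_1=1·1+0=1
…
a_4=1:  p_4=1·105+19=124,  q_4=1·11+2=13
a_5=5:  p_5=5·124+105=725,  q_5=5·13+11=76
a_6=1:  p_6=1·725+124=849,  q_6=1·76+13=89
a_7=1:  p_7=1·849+725=1574,  q_7=1·89+76=165
fundamental: x₁=1574, y₁=165  (since 2477476 − 91·27225 = 1)

1574 165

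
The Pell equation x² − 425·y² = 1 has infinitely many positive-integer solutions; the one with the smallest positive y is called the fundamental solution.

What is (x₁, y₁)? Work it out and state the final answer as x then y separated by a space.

143649 6968

√425 → a₀=20, period (1,1,1,1,1,1,40); ℓ=7 odd so k=13
i=0: a=20 ⇒ p=20, q=1
i=1: a=1 ⇒ p=21, q=1
i=2: a=1 ⇒ p=41, q=2
i=3: a=1 ⇒ p=62, q=3
i=4: a=1 ⇒ p=103, q=5
…
i=8: a=1 ⇒ p=11153, q=541
i=9: a=1 ⇒ p=22038, q=1069
…
i=11: a=1 ⇒ p=55229, q=2679
i=12: a=1 ⇒ p=88420, q=4289
i=13: a=1 ⇒ p=143649, q=6968
fundamental: x₁=143649, y₁=6968  (since 20635035201 − 425·48553024 = 1)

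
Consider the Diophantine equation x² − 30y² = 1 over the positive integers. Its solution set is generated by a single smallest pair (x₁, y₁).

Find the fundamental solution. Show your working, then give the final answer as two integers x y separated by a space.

√30 = [5; 2,10, …], period ℓ=2 (even) → k=1
k=0  a_k=5  p_k/q_k = 5/1
k=1  a_k=2  p_k/q_k = 11/2
→ (11, 2).  Check: 11²=121, 30·2²=120, difference 1.

11 2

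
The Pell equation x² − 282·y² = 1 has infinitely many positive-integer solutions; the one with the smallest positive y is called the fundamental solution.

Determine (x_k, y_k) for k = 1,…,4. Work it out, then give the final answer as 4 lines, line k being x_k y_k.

2351 140
11054401 658280
51977791151 3095232420
244399562937601 14553782180560

[16; 1,3,1,4,1,3,1,32] for √282; ℓ=8 ⇒ convergent index 7
a_0=16:  p_0=16·1+0=16,  q_0=16·0+1=1
…
a_2=3:  p_2=3·17+16=67,  q_2=3·1+1=4
a_3=1:  p_3=1·67+17=84,  q_3=1·4+1=5
a_4=4:  p_4=4·84+67=403,  q_4=4·5+4=24
…
a_6=3:  p_6=3·487+403=1864,  q_6=3·29+24=111
a_7=1:  p_7=1·1864+487=2351,  q_7=1·111+29=140
(x₁, y₁) = (2351, 140);  2351² − 282·140² = 1 ✓
(2351+140√282)^2 = 11054401 + 658280√282
(2351+140√282)^3 = 51977791151 + 3095232420√282
(2351+140√282)^4 = 244399562937601 + 14553782180560√282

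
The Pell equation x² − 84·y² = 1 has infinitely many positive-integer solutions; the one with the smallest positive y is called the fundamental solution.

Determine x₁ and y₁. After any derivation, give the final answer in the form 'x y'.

d=84: √d = [9; 6,18] (ℓ=2, even), read p_1/q_1
i=0: a=9 ⇒ p=9, q=1
i=1: a=6 ⇒ p=55, q=6
(x₁, y₁) = (55, 6);  55² − 84·6² = 1 ✓

55 6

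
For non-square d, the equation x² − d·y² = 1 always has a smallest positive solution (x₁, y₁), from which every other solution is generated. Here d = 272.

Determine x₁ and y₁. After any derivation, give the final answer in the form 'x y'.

d=272: √d = [16; 2,32] (ℓ=2, even), read p_1/q_1
step 0: (16, 1)  from 16·(1,0) + (0,1)
step 1: (33, 2)  from 2·(16,1) + (1,0)
→ (33, 2).  Check: 33²=1089, 272·2²=1088, difference 1.

33 2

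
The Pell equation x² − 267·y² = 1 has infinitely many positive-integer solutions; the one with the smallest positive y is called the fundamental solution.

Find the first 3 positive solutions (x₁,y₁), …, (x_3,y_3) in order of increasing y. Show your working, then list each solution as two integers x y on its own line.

2402 147
11539207 706188
55434348026 3392527005

[16; 2,1,15,1,2,32] for √267; ℓ=6 ⇒ convergent index 5
k=0  a_k=16  p_k/q_k = 16/1
k=1  a_k=2  p_k/q_k = 33/2
k=2  a_k=1  p_k/q_k = 49/3
k=3  a_k=15  p_k/q_k = 768/47
k=4  a_k=1  p_k/q_k = 817/50
k=5  a_k=2  p_k/q_k = 2402/147
fundamental: x₁=2402, y₁=147  (since 5769604 − 267·21609 = 1)
(2402+147√267)^2 = 11539207 + 706188√267
(2402+147√267)^3 = 55434348026 + 3392527005√267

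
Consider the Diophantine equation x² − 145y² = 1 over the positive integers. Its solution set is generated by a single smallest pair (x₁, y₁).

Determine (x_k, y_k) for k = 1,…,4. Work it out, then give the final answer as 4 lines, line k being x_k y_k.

√145 → a₀=12, period (24); ℓ=1 odd so k=1
i=0: a=12 ⇒ p=12, q=1
i=1: a=24 ⇒ p=289, q=24
fundamental: x₁=289, y₁=24  (since 83521 − 145·576 = 1)
(289+24√145)^2 = 167041 + 13872√145
(289+24√145)^3 = 96549409 + 8017992√145
(289+24√145)^4 = 55805391361 + 4634385504√145

289 24
167041 13872
96549409 8017992
55805391361 4634385504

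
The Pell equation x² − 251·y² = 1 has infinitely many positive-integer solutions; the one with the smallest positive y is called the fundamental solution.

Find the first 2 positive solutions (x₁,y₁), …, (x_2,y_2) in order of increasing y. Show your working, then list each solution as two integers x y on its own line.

√251 = [15; 1,5,2,1,2,…,5,1,30, …], period ℓ=14 (even) → k=13
k=0  a_k=15  p_k/q_k = 15/1
…
k=2  a_k=5  p_k/q_k = 95/6
k=3  a_k=2  p_k/q_k = 206/13
k=4  a_k=1  p_k/q_k = 301/19
…
k=7  a_k=15  p_k/q_k = 29563/1866
…
k=9  a_k=2  p_k/q_k = 151649/9572
…
k=11  a_k=2  p_k/q_k = 577033/36422
k=12  a_k=5  p_k/q_k = 3097857/195535
k=13  a_k=1  p_k/q_k = 3674890/231957
fundamental: x₁=3674890, y₁=231957  (since 13504816512100 − 251·53804049849 = 1)
(3674890+231957√251)^2 = 27009633024199 + 1704832919460√251

3674890 231957
27009633024199 1704832919460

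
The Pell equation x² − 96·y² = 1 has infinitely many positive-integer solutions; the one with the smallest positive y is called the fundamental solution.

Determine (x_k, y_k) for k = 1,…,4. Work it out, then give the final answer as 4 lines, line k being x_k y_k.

d=96: √d = [9; 1,3,1,18] (ℓ=4, even), read p_3/q_3
a_0=9:  p_0=9·1+0=9,  q_0=9·0+1=1
a_1=1:  p_1=1·9+1=10,  q_1=1·1+0=1
a_2=3:  p_2=3·10+9=39,  q_2=3·1+1=4
a_3=1:  p_3=1·39+10=49,  q_3=1·4+1=5
→ (49, 5).  Check: 49²=2401, 96·5²=2400, difference 1.
k=2:  x_2 = 49·49+96·5·5 = 4801,  y_2 = 49·5+5·49 = 490
k=3:  x_3 = 49·4801+96·5·490 = 470449,  y_3 = 49·490+5·4801 = 48015
k=4:  x_4 = 49·470449+96·5·48015 = 46099201,  y_4 = 49·48015+5·470449 = 4704980

49 5
4801 490
470449 48015
46099201 4704980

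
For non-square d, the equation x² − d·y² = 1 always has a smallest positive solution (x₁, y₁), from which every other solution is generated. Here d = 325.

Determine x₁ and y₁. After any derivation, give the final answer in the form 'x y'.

649 36

[18; 36] for √325; ℓ=1 ⇒ convergent index 1
k=0  a_k=18  p_k/q_k = 18/1
k=1  a_k=36  p_k/q_k = 649/36
→ (649, 36).  Check: 649²=421201, 325·36²=421200, difference 1.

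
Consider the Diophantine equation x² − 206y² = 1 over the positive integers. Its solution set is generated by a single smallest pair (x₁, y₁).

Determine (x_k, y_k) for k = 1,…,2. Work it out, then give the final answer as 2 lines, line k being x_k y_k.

d=206: √d = [14; 2,1,5,14,5,1,2,28] (ℓ=8, even), read p_7/q_7
step 0: (14, 1)  from 14·(1,0) + (0,1)
step 1: (29, 2)  from 2·(14,1) + (1,0)
…
step 6: (20998, 1463)  from 1·(17539,1222) + (3459,241)
step 7: (59535, 4148)  from 2·(20998,1463) + (17539,1222)
→ (59535, 4148).  Check: 59535²=3544416225, 206·4148²=3544416224, difference 1.
k=2:  x_2 = 59535·59535+206·4148·4148 = 7088832449,  y_2 = 59535·4148+4148·59535 = 493902360

59535 4148
7088832449 493902360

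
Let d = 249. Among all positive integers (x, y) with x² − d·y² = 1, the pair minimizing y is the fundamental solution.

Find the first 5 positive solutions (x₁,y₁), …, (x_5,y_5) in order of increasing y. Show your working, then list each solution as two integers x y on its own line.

√249 → a₀=15, period (1,3,1,1,5,…,3,1,30); ℓ=16 even so k=15
i=0: a=15 ⇒ p=15, q=1
i=1: a=1 ⇒ p=16, q=1
i=2: a=3 ⇒ p=63, q=4
i=3: a=1 ⇒ p=79, q=5
i=4: a=1 ⇒ p=142, q=9
i=5: a=5 ⇒ p=789, q=50
i=6: a=1 ⇒ p=931, q=59
i=7: a=3 ⇒ p=3582, q=227
…
i=10: a=1 ⇒ p=150586, q=9543
…
i=12: a=1 ⇒ p=1017351, q=64472
…
i=14: a=3 ⇒ p=6669699, q=422675
i=15: a=1 ⇒ p=8553815, q=542076
→ (8553815, 542076).  Check: 8553815²=73167751054225, 249·542076²=73167751054224, difference 1.
(x_2, y_2) = (8553815·8553815 + 249·542076·542076, 8553815·542076 + 542076·8553815) = (146335502108449, 9273635639880)
(x_3, y_3) = (8553815·146335502108449 + 249·542076·9273635639880, 8553815·9273635639880 + 542076·146335502108449) = (2503453625935556812055, 158649927281879742324)
(x_4, y_4) = (8553815·2503453625935556812055 + 249·542076·158649927281879742324, 8553815·158649927281879742324 + 542076·2503453625935556812055) = (42828158354663763449114371201, 2714124255465295062538692240)
(x_5, y_5) = (8553815·42828158354663763449114371201 + 249·542076·2714124255465295062538692240, 8553815·2714124255465295062538692240 + 542076·42828158354663763449114371201) = (732688286712993936041346554632551575, 46432233536525587120811525646048876)

8553815 542076
146335502108449 9273635639880
2503453625935556812055 158649927281879742324
42828158354663763449114371201 2714124255465295062538692240
732688286712993936041346554632551575 46432233536525587120811525646048876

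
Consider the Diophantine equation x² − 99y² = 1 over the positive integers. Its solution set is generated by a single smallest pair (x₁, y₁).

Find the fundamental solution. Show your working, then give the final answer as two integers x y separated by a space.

10 1

√99 → a₀=9, period (1,18); ℓ=2 even so k=1
i=0: a=9 ⇒ p=9, q=1
i=1: a=1 ⇒ p=10, q=1
fundamental: x₁=10, y₁=1  (since 100 − 99·1 = 1)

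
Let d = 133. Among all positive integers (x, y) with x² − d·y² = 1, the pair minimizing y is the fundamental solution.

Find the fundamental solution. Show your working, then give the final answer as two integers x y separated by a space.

2588599 224460

d=133: √d = [11; 1,1,7,5,1,…,1,1,22] (ℓ=16, even), read p_15/q_15
k=0  a_k=11  p_k/q_k = 11/1
k=1  a_k=1  p_k/q_k = 12/1
…
k=3  a_k=7  p_k/q_k = 173/15
…
k=5  a_k=1  p_k/q_k = 1061/92
k=6  a_k=1  p_k/q_k = 1949/169
k=7  a_k=1  p_k/q_k = 3010/261
k=8  a_k=2  p_k/q_k = 7969/691
k=9  a_k=1  p_k/q_k = 10979/952
…
k=11  a_k=1  p_k/q_k = 29927/2595
k=12  a_k=5  p_k/q_k = 168583/14618
…
k=14  a_k=1  p_k/q_k = 1378591/119539
k=15  a_k=1  p_k/q_k = 2588599/224460
(x₁, y₁) = (2588599, 224460);  2588599² − 133·224460² = 1 ✓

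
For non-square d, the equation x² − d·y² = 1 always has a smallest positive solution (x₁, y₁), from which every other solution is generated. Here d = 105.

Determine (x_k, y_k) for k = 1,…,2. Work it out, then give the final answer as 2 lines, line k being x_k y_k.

√105 = [10; 4,20, …], period ℓ=2 (even) → k=1
k=0  a_k=10  p_k/q_k = 10/1
k=1  a_k=4  p_k/q_k = 41/4
fundamental: x₁=41, y₁=4  (since 1681 − 105·16 = 1)
(41+4√105)^2 = 3361 + 328√105

41 4
3361 328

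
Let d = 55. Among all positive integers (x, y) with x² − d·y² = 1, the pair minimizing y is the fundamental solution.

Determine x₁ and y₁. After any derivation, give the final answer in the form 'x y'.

89 12

d=55: √d = [7; 2,2,2,14] (ℓ=4, even), read p_3/q_3
k=0  a_k=7  p_k/q_k = 7/1
k=1  a_k=2  p_k/q_k = 15/2
k=2  a_k=2  p_k/q_k = 37/5
k=3  a_k=2  p_k/q_k = 89/12
→ (89, 12).  Check: 89²=7921, 55·12²=7920, difference 1.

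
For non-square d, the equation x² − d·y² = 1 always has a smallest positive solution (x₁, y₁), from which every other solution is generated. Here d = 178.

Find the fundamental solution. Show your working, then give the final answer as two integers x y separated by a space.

√178 → a₀=13, period (2,1,12,1,2,26); ℓ=6 even so k=5
k=0  a_k=13  p_k/q_k = 13/1
…
k=2  a_k=1  p_k/q_k = 40/3
k=3  a_k=12  p_k/q_k = 507/38
k=4  a_k=1  p_k/q_k = 547/41
k=5  a_k=2  p_k/q_k = 1601/120
fundamental: x₁=1601, y₁=120  (since 2563201 − 178·14400 = 1)

1601 120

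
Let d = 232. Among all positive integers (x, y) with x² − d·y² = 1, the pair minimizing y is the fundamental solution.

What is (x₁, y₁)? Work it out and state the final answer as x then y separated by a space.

19603 1287

[15; 4,3,7,3,4,30] for √232; ℓ=6 ⇒ convergent index 5
step 0: (15, 1)  from 15·(1,0) + (0,1)
…
step 3: (1447, 95)  from 7·(198,13) + (61,4)
step 4: (4539, 298)  from 3·(1447,95) + (198,13)
step 5: (19603, 1287)  from 4·(4539,298) + (1447,95)
fundamental: x₁=19603, y₁=1287  (since 384277609 − 232·1656369 = 1)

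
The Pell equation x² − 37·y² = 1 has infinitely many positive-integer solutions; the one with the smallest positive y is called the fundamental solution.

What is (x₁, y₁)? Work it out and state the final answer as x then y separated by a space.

√37 → a₀=6, period (12); ℓ=1 odd so k=1
i=0: a=6 ⇒ p=6, q=1
i=1: a=12 ⇒ p=73, q=12
(x₁, y₁) = (73, 12);  73² − 37·12² = 1 ✓

73 12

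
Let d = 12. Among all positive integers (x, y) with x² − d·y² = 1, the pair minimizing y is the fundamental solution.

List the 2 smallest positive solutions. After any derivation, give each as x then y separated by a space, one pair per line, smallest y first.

√12 → a₀=3, period (2,6); ℓ=2 even so k=1
a_0=3:  p_0=3·1+0=3,  q_0=3·0+1=1
a_1=2:  p_1=2·3+1=7,  q_1=2·1+0=2
(x₁, y₁) = (7, 2);  7² − 12·2² = 1 ✓
n=2: (7,2)∘(7,2) = (7·7+12·2·2, 7·2+2·7) = (97,28)

7 2
97 28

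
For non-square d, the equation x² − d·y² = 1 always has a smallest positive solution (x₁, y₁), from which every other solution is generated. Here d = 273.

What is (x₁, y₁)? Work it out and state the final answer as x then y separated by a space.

727 44

d=273: √d = [16; 1,1,10,1,1,32] (ℓ=6, even), read p_5/q_5
step 0: (16, 1)  from 16·(1,0) + (0,1)
…
step 2: (33, 2)  from 1·(17,1) + (16,1)
step 3: (347, 21)  from 10·(33,2) + (17,1)
step 4: (380, 23)  from 1·(347,21) + (33,2)
step 5: (727, 44)  from 1·(380,23) + (347,21)
(x₁, y₁) = (727, 44);  727² − 273·44² = 1 ✓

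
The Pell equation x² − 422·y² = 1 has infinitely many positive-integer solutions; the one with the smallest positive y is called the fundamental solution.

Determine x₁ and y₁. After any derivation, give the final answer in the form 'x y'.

d=422: √d = [20; 1,1,5,2,1,…,1,1,40] (ℓ=14, even), read p_13/q_13
a_0=20:  p_0=20·1+0=20,  q_0=20·0+1=1
…
a_3=5:  p_3=5·41+21=226,  q_3=5·2+1=11
…
a_5=1:  p_5=1·493+226=719,  q_5=1·24+11=35
a_6=3:  p_6=3·719+493=2650,  q_6=3·35+24=129
a_7=20:  p_7=20·2650+719=53719,  q_7=20·129+35=2615
…
a_9=1:  p_9=1·163807+53719=217526,  q_9=1·7974+2615=10589
a_10=2:  p_10=2·217526+163807=598859,  q_10=2·10589+7974=29152
a_11=5:  p_11=5·598859+217526=3211821,  q_11=5·29152+10589=156349
a_12=1:  p_12=1·3211821+598859=3810680,  q_12=1·156349+29152=185501
a_13=1:  p_13=1·3810680+3211821=7022501,  q_13=1·185501+156349=341850
→ (7022501, 341850).  Check: 7022501²=49315520295001, 422·341850²=49315520295000, difference 1.

7022501 341850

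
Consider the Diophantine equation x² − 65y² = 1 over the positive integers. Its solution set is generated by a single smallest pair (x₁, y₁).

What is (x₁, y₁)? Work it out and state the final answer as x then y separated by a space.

129 16

√65 = [8; 16, …], period ℓ=1 (odd) → k=1
step 0: (8, 1)  from 8·(1,0) + (0,1)
step 1: (129, 16)  from 16·(8,1) + (1,0)
fundamental: x₁=129, y₁=16  (since 16641 − 65·256 = 1)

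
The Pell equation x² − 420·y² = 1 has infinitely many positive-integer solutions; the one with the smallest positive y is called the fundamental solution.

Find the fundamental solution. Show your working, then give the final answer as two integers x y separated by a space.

41 2

d=420: √d = [20; 2,40] (ℓ=2, even), read p_1/q_1
step 0: (20, 1)  from 20·(1,0) + (0,1)
step 1: (41, 2)  from 2·(20,1) + (1,0)
fundamental: x₁=41, y₁=2  (since 1681 − 420·4 = 1)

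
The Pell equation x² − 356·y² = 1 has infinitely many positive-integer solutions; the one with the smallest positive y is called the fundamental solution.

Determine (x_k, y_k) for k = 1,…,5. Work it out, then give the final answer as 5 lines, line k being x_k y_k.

√356 = [18; 1,6,1,1,2,…,6,1,36, …], period ℓ=14 (even) → k=13
i=0: a=18 ⇒ p=18, q=1
i=1: a=1 ⇒ p=19, q=1
i=2: a=6 ⇒ p=132, q=7
i=3: a=1 ⇒ p=151, q=8
…
i=5: a=2 ⇒ p=717, q=38
i=6: a=1 ⇒ p=1000, q=53
i=7: a=8 ⇒ p=8717, q=462
i=8: a=1 ⇒ p=9717, q=515
i=9: a=2 ⇒ p=28151, q=1492
i=10: a=1 ⇒ p=37868, q=2007
i=11: a=1 ⇒ p=66019, q=3499
i=12: a=6 ⇒ p=433982, q=23001
i=13: a=1 ⇒ p=500001, q=26500
fundamental: x₁=500001, y₁=26500  (since 250001000001 − 356·702250000 = 1)
n=2: (500001,26500)∘(500001,26500) = (500001·500001+356·26500·26500, 500001·26500+26500·500001) = (500002000001,26500053000)
n=3: (500002000001,26500053000)∘(500001,26500) = (500001·500002000001+356·26500·26500053000, 500001·26500053000+26500·500002000001) = (500003000004500001,26500106000079500)
n=4: (500003000004500001,26500106000079500)∘(500001,26500) = (500001·500003000004500001+356·26500·26500106000079500, 500001·26500106000079500+26500·500003000004500001) = (500004000010000008000001,26500159000265000106000)
n=5: (500004000010000008000001,26500159000265000106000)∘(500001,26500) = (500001·500004000010000008000001+356·26500·26500159000265000106000, 500001·26500159000265000106000+26500·500004000010000008000001) = (500005000017500025000012500001,26500212000556500530000132500)

500001 26500
500002000001 26500053000
500003000004500001 26500106000079500
500004000010000008000001 26500159000265000106000
500005000017500025000012500001 26500212000556500530000132500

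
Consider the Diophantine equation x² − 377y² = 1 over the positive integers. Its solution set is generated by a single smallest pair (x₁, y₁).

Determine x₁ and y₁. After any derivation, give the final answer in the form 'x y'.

d=377: √d = [19; 2,2,2,38] (ℓ=4, even), read p_3/q_3
step 0: (19, 1)  from 19·(1,0) + (0,1)
step 1: (39, 2)  from 2·(19,1) + (1,0)
step 2: (97, 5)  from 2·(39,2) + (19,1)
step 3: (233, 12)  from 2·(97,5) + (39,2)
(x₁, y₁) = (233, 12);  233² − 377·12² = 1 ✓

233 12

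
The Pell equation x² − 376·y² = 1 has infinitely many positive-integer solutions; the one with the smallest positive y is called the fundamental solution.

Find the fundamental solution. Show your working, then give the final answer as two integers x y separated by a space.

2143295 110532

√376 = [19; 2,1,1,3,1,…,1,2,38, …], period ℓ=16 (even) → k=15
step 0: (19, 1)  from 19·(1,0) + (0,1)
step 1: (39, 2)  from 2·(19,1) + (1,0)
…
step 3: (97, 5)  from 1·(58,3) + (39,2)
…
step 5: (446, 23)  from 1·(349,18) + (97,5)
…
step 7: (2928, 151)  from 2·(1241,64) + (446,23)
step 8: (12953, 668)  from 4·(2928,151) + (1241,64)
step 9: (28834, 1487)  from 2·(12953,668) + (2928,151)
…
step 11: (99455, 5129)  from 1·(70621,3642) + (28834,1487)
step 12: (368986, 19029)  from 3·(99455,5129) + (70621,3642)
step 13: (468441, 24158)  from 1·(368986,19029) + (99455,5129)
step 14: (837427, 43187)  from 1·(468441,24158) + (368986,19029)
step 15: (2143295, 110532)  from 2·(837427,43187) + (468441,24158)
→ (2143295, 110532).  Check: 2143295²=4593713457025, 376·110532²=4593713457024, difference 1.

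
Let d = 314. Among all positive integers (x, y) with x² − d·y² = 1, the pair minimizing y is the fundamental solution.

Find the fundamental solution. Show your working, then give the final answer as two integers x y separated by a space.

√314 → a₀=17, period (1,2,1,1,2,1,34); ℓ=7 odd so k=13
i=0: a=17 ⇒ p=17, q=1
…
i=2: a=2 ⇒ p=53, q=3
i=3: a=1 ⇒ p=71, q=4
i=4: a=1 ⇒ p=124, q=7
i=5: a=2 ⇒ p=319, q=18
…
i=8: a=1 ⇒ p=15824, q=893
…
i=12: a=2 ⇒ p=282617, q=15949
i=13: a=1 ⇒ p=392499, q=22150
→ (392499, 22150).  Check: 392499²=154055465001, 314·22150²=154055465000, difference 1.

392499 22150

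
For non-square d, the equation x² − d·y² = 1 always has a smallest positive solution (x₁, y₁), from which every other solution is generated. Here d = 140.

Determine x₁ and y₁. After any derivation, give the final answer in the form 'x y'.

√140 → a₀=11, period (1,4,1,22); ℓ=4 even so k=3
i=0: a=11 ⇒ p=11, q=1
i=1: a=1 ⇒ p=12, q=1
i=2: a=4 ⇒ p=59, q=5
i=3: a=1 ⇒ p=71, q=6
fundamental: x₁=71, y₁=6  (since 5041 − 140·36 = 1)

71 6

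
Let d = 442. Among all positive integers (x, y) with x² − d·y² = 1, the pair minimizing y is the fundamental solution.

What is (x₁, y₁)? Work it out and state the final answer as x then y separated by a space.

883 42

√442 = [21; 42, …], period ℓ=1 (odd) → k=1
k=0  a_k=21  p_k/q_k = 21/1
k=1  a_k=42  p_k/q_k = 883/42
(x₁, y₁) = (883, 42);  883² − 442·42² = 1 ✓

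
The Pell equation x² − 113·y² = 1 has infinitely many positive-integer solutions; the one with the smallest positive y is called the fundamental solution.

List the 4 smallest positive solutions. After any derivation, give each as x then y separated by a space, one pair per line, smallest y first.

√113 → a₀=10, period (1,1,1,2,2,1,1,1,20); ℓ=9 odd so k=17
a_0=10:  p_0=10·1+0=10,  q_0=10·0+1=1
a_1=1:  p_1=1·10+1=11,  q_1=1·1+0=1
a_2=1:  p_2=1·11+10=21,  q_2=1·1+1=2
a_3=1:  p_3=1·21+11=32,  q_3=1·2+1=3
…
a_5=2:  p_5=2·85+32=202,  q_5=2·8+3=19
a_6=1:  p_6=1·202+85=287,  q_6=1·19+8=27
a_7=1:  p_7=1·287+202=489,  q_7=1·27+19=46
…
a_9=20:  p_9=20·776+489=16009,  q_9=20·73+46=1506
a_10=1:  p_10=1·16009+776=16785,  q_10=1·1506+73=1579
a_11=1:  p_11=1·16785+16009=32794,  q_11=1·1579+1506=3085
a_12=1:  p_12=1·32794+16785=49579,  q_12=1·3085+1579=4664
a_13=2:  p_13=2·49579+32794=131952,  q_13=2·4664+3085=12413
a_14=2:  p_14=2·131952+49579=313483,  q_14=2·12413+4664=29490
a_15=1:  p_15=1·313483+131952=445435,  q_15=1·29490+12413=41903
a_16=1:  p_16=1·445435+313483=758918,  q_16=1·41903+29490=71393
a_17=1:  p_17=1·758918+445435=1204353,  q_17=1·71393+41903=113296
→ (1204353, 113296).  Check: 1204353²=1450466148609, 113·113296²=1450466148608, difference 1.
n=2: (1204353,113296)∘(1204353,113296) = (1204353·1204353+113·113296·113296, 1204353·113296+113296·1204353) = (2900932297217,272896754976)
n=3: (2900932297217,272896754976)∘(1204353,113296) = (1204353·2900932297217+113·113296·272896754976, 1204353·272896754976+113296·2900932297217) = (6987493029899166849,657328051091107760)
n=4: (6987493029899166849,657328051091107760)∘(1204353,113296) = (1204353·6987493029899166849+113·113296·657328051091107760, 1204353·657328051091107760+113296·6987493029899166849) = (16830816386073401651890177,1583310020631184911403584)

1204353 113296
2900932297217 272896754976
6987493029899166849 657328051091107760
16830816386073401651890177 1583310020631184911403584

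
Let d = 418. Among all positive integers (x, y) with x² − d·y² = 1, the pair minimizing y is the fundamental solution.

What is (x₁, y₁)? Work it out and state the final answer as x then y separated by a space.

d=418: √d = [20; 2,4,20,4,2,40] (ℓ=6, even), read p_5/q_5
i=0: a=20 ⇒ p=20, q=1
…
i=2: a=4 ⇒ p=184, q=9
i=3: a=20 ⇒ p=3721, q=182
i=4: a=4 ⇒ p=15068, q=737
i=5: a=2 ⇒ p=33857, q=1656
(x₁, y₁) = (33857, 1656);  33857² − 418·1656² = 1 ✓

33857 1656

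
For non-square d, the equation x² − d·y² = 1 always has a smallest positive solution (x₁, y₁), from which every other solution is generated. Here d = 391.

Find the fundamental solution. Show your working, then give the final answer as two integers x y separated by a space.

7338680 371133

√391 = [19; 1,3,2,2,1,…,3,1,38, …], period ℓ=16 (even) → k=15
k=0  a_k=19  p_k/q_k = 19/1
k=1  a_k=1  p_k/q_k = 20/1
k=2  a_k=3  p_k/q_k = 79/4
k=3  a_k=2  p_k/q_k = 178/9
k=4  a_k=2  p_k/q_k = 435/22
k=5  a_k=1  p_k/q_k = 613/31
k=6  a_k=1  p_k/q_k = 1048/53
k=7  a_k=2  p_k/q_k = 2709/137
…
k=10  a_k=1  p_k/q_k = 160266/8105
k=11  a_k=1  p_k/q_k = 268013/13554
k=12  a_k=2  p_k/q_k = 696292/35213
k=13  a_k=2  p_k/q_k = 1660597/83980
k=14  a_k=3  p_k/q_k = 5678083/287153
k=15  a_k=1  p_k/q_k = 7338680/371133
(x₁, y₁) = (7338680, 371133);  7338680² − 391·371133² = 1 ✓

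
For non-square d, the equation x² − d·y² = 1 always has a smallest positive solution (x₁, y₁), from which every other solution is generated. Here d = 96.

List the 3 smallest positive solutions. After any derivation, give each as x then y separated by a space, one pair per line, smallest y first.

49 5
4801 490
470449 48015

[9; 1,3,1,18] for √96; ℓ=4 ⇒ convergent index 3
i=0: a=9 ⇒ p=9, q=1
i=1: a=1 ⇒ p=10, q=1
i=2: a=3 ⇒ p=39, q=4
i=3: a=1 ⇒ p=49, q=5
fundamental: x₁=49, y₁=5  (since 2401 − 96·25 = 1)
n=2: (49,5)∘(49,5) = (49·49+96·5·5, 49·5+5·49) = (4801,490)
n=3: (4801,490)∘(49,5) = (49·4801+96·5·490, 49·490+5·4801) = (470449,48015)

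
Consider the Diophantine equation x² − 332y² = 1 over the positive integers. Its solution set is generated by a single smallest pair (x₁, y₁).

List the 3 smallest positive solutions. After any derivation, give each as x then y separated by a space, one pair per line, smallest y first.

√332 → a₀=18, period (4,1,1,8,1,1,4,36); ℓ=8 even so k=7
k=0  a_k=18  p_k/q_k = 18/1
…
k=3  a_k=1  p_k/q_k = 164/9
…
k=6  a_k=1  p_k/q_k = 2970/163
k=7  a_k=4  p_k/q_k = 13447/738
(x₁, y₁) = (13447, 738);  13447² − 332·738² = 1 ✓
n=2: (13447,738)∘(13447,738) = (13447·13447+332·738·738, 13447·738+738·13447) = (361643617,19847772)
n=3: (361643617,19847772)∘(13447,738) = (13447·361643617+332·738·19847772, 13447·19847772+738·361643617) = (9726043422151,533785979430)

13447 738
361643617 19847772
9726043422151 533785979430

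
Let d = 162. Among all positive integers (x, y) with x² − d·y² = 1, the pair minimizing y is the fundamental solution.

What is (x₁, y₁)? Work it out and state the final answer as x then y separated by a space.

√162 = [12; 1,2,1,2,12,2,1,2,1,24, …], period ℓ=10 (even) → k=9
step 0: (12, 1)  from 12·(1,0) + (0,1)
…
step 2: (38, 3)  from 2·(13,1) + (12,1)
…
step 4: (140, 11)  from 2·(51,4) + (38,3)
…
step 8: (14268, 1121)  from 2·(5333,419) + (3602,283)
step 9: (19601, 1540)  from 1·(14268,1121) + (5333,419)
→ (19601, 1540).  Check: 19601²=384199201, 162·1540²=384199200, difference 1.

19601 1540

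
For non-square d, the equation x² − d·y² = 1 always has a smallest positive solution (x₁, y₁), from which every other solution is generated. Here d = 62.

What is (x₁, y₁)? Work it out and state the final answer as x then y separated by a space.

63 8

[7; 1,6,1,14] for √62; ℓ=4 ⇒ convergent index 3
step 0: (7, 1)  from 7·(1,0) + (0,1)
step 1: (8, 1)  from 1·(7,1) + (1,0)
step 2: (55, 7)  from 6·(8,1) + (7,1)
step 3: (63, 8)  from 1·(55,7) + (8,1)
fundamental: x₁=63, y₁=8  (since 3969 − 62·64 = 1)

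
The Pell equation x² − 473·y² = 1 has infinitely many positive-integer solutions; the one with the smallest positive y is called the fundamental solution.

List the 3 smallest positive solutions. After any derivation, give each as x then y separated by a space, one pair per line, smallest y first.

87 4
15137 696
2633751 121100

[21; 1,2,1,42] for √473; ℓ=4 ⇒ convergent index 3
k=0  a_k=21  p_k/q_k = 21/1
…
k=2  a_k=2  p_k/q_k = 65/3
k=3  a_k=1  p_k/q_k = 87/4
→ (87, 4).  Check: 87²=7569, 473·4²=7568, difference 1.
(x_2, y_2) = (87·87 + 473·4·4, 87·4 + 4·87) = (15137, 696)
(x_3, y_3) = (87·15137 + 473·4·696, 87·696 + 4·15137) = (2633751, 121100)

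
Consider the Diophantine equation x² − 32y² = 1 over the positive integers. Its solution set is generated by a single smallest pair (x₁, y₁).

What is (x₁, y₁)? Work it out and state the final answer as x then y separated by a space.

[5; 1,1,1,10] for √32; ℓ=4 ⇒ convergent index 3
a_0=5:  p_0=5·1+0=5,  q_0=5·0+1=1
…
a_2=1:  p_2=1·6+5=11,  q_2=1·1+1=2
a_3=1:  p_3=1·11+6=17,  q_3=1·2+1=3
(x₁, y₁) = (17, 3);  17² − 32·3² = 1 ✓

17 3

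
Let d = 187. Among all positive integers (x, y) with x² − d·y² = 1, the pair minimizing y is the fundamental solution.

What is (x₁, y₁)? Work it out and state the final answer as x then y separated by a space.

1682 123

d=187: √d = [13; 1,2,13,2,1,26] (ℓ=6, even), read p_5/q_5
a_0=13:  p_0=13·1+0=13,  q_0=13·0+1=1
a_1=1:  p_1=1·13+1=14,  q_1=1·1+0=1
a_2=2:  p_2=2·14+13=41,  q_2=2·1+1=3
a_3=13:  p_3=13·41+14=547,  q_3=13·3+1=40
a_4=2:  p_4=2·547+41=1135,  q_4=2·40+3=83
a_5=1:  p_5=1·1135+547=1682,  q_5=1·83+40=123
(x₁, y₁) = (1682, 123);  1682² − 187·123² = 1 ✓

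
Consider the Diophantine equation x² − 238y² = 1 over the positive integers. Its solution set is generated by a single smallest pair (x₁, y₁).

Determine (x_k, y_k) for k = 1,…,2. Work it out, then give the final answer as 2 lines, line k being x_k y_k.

11663 756
272051137 17634456

√238 = [15; 2,2,1,14,1,2,2,30, …], period ℓ=8 (even) → k=7
a_0=15:  p_0=15·1+0=15,  q_0=15·0+1=1
…
a_2=2:  p_2=2·31+15=77,  q_2=2·2+1=5
a_3=1:  p_3=1·77+31=108,  q_3=1·5+2=7
a_4=14:  p_4=14·108+77=1589,  q_4=14·7+5=103
…
a_6=2:  p_6=2·1697+1589=4983,  q_6=2·110+103=323
a_7=2:  p_7=2·4983+1697=11663,  q_7=2·323+110=756
fundamental: x₁=11663, y₁=756  (since 136025569 − 238·571536 = 1)
k=2:  x_2 = 11663·11663+238·756·756 = 272051137,  y_2 = 11663·756+756·11663 = 17634456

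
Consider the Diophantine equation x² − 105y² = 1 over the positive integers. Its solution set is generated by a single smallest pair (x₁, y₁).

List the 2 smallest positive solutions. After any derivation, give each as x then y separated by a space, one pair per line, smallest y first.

41 4
3361 328

[10; 4,20] for √105; ℓ=2 ⇒ convergent index 1
step 0: (10, 1)  from 10·(1,0) + (0,1)
step 1: (41, 4)  from 4·(10,1) + (1,0)
(x₁, y₁) = (41, 4);  41² − 105·4² = 1 ✓
n=2: (41,4)∘(41,4) = (41·41+105·4·4, 41·4+4·41) = (3361,328)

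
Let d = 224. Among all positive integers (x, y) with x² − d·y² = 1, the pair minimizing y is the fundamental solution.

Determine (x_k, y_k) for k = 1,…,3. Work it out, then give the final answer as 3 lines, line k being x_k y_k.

√224 = [14; 1,28, …], period ℓ=2 (even) → k=1
i=0: a=14 ⇒ p=14, q=1
i=1: a=1 ⇒ p=15, q=1
(x₁, y₁) = (15, 1);  15² − 224·1² = 1 ✓
(15+1√224)^2 = 449 + 30√224
(15+1√224)^3 = 13455 + 899√224

15 1
449 30
13455 899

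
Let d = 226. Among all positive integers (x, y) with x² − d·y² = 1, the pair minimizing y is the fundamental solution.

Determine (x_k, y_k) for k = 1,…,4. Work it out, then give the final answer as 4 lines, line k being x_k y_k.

[15; 30] for √226; ℓ=1 ⇒ convergent index 1
i=0: a=15 ⇒ p=15, q=1
i=1: a=30 ⇒ p=451, q=30
(x₁, y₁) = (451, 30);  451² − 226·30² = 1 ✓
n=2: (451,30)∘(451,30) = (451·451+226·30·30, 451·30+30·451) = (406801,27060)
n=3: (406801,27060)∘(451,30) = (451·406801+226·30·27060, 451·27060+30·406801) = (366934051,24408090)
n=4: (366934051,24408090)∘(451,30) = (451·366934051+226·30·24408090, 451·24408090+30·366934051) = (330974107201,22016070120)

451 30
406801 27060
366934051 24408090
330974107201 22016070120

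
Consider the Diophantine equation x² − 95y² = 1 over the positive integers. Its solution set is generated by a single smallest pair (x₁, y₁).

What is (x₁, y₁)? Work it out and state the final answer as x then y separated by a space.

39 4

d=95: √d = [9; 1,2,1,18] (ℓ=4, even), read p_3/q_3
a_0=9:  p_0=9·1+0=9,  q_0=9·0+1=1
a_1=1:  p_1=1·9+1=10,  q_1=1·1+0=1
a_2=2:  p_2=2·10+9=29,  q_2=2·1+1=3
a_3=1:  p_3=1·29+10=39,  q_3=1·3+1=4
(x₁, y₁) = (39, 4);  39² − 95·4² = 1 ✓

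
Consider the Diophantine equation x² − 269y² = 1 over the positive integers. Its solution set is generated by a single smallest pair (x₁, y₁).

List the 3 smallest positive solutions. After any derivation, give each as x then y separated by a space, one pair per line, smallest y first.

√269 → a₀=16, period (2,2,32); ℓ=3 odd so k=5
k=0  a_k=16  p_k/q_k = 16/1
k=1  a_k=2  p_k/q_k = 33/2
k=2  a_k=2  p_k/q_k = 82/5
…
k=4  a_k=2  p_k/q_k = 5396/329
k=5  a_k=2  p_k/q_k = 13449/820
fundamental: x₁=13449, y₁=820  (since 180875601 − 269·672400 = 1)
n=2: (13449,820)∘(13449,820) = (13449·13449+269·820·820, 13449·820+820·13449) = (361751201,22056360)
n=3: (361751201,22056360)∘(13449,820) = (13449·361751201+269·820·22056360, 13449·22056360+820·361751201) = (9730383791049,593271970460)

13449 820
361751201 22056360
9730383791049 593271970460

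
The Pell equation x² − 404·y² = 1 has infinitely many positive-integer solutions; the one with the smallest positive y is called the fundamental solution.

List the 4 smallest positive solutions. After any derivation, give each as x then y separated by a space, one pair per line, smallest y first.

√404 → a₀=20, period (10,40); ℓ=2 even so k=1
k=0  a_k=20  p_k/q_k = 20/1
k=1  a_k=10  p_k/q_k = 201/10
fundamental: x₁=201, y₁=10  (since 40401 − 404·100 = 1)
k=2:  x_2 = 201·201+404·10·10 = 80801,  y_2 = 201·10+10·201 = 4020
k=3:  x_3 = 201·80801+404·10·4020 = 32481801,  y_3 = 201·4020+10·80801 = 1616030
k=4:  x_4 = 201·32481801+404·10·1616030 = 13057603201,  y_4 = 201·1616030+10·32481801 = 649640040

201 10
80801 4020
32481801 1616030
13057603201 649640040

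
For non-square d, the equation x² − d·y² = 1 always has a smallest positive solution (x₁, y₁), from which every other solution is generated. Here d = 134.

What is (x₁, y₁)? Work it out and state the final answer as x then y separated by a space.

145925 12606

√134 → a₀=11, period (1,1,2,1,3,…,1,1,22); ℓ=14 even so k=13
step 0: (11, 1)  from 11·(1,0) + (0,1)
step 1: (12, 1)  from 1·(11,1) + (1,0)
step 2: (23, 2)  from 1·(12,1) + (11,1)
step 3: (58, 5)  from 2·(23,2) + (12,1)
…
step 5: (301, 26)  from 3·(81,7) + (58,5)
step 6: (382, 33)  from 1·(301,26) + (81,7)
step 7: (4121, 356)  from 10·(382,33) + (301,26)
…
step 9: (17630, 1523)  from 3·(4503,389) + (4121,356)
step 10: (22133, 1912)  from 1·(17630,1523) + (4503,389)
…
step 12: (84029, 7259)  from 1·(61896,5347) + (22133,1912)
step 13: (145925, 12606)  from 1·(84029,7259) + (61896,5347)
(x₁, y₁) = (145925, 12606);  145925² − 134·12606² = 1 ✓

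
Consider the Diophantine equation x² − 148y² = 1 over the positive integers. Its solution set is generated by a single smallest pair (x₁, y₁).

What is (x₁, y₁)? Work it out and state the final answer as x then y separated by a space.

√148 → a₀=12, period (6,24); ℓ=2 even so k=1
k=0  a_k=12  p_k/q_k = 12/1
k=1  a_k=6  p_k/q_k = 73/6
fundamental: x₁=73, y₁=6  (since 5329 − 148·36 = 1)

73 6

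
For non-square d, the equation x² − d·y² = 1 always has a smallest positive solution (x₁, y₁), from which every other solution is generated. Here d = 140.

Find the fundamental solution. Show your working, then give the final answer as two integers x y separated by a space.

d=140: √d = [11; 1,4,1,22] (ℓ=4, even), read p_3/q_3
i=0: a=11 ⇒ p=11, q=1
…
i=2: a=4 ⇒ p=59, q=5
i=3: a=1 ⇒ p=71, q=6
fundamental: x₁=71, y₁=6  (since 5041 − 140·36 = 1)

71 6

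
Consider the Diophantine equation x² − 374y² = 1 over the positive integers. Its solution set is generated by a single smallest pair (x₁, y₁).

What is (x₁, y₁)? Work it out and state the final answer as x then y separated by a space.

3365 174

d=374: √d = [19; 2,1,18,1,2,38] (ℓ=6, even), read p_5/q_5
i=0: a=19 ⇒ p=19, q=1
…
i=4: a=1 ⇒ p=1141, q=59
i=5: a=2 ⇒ p=3365, q=174
fundamental: x₁=3365, y₁=174  (since 11323225 − 374·30276 = 1)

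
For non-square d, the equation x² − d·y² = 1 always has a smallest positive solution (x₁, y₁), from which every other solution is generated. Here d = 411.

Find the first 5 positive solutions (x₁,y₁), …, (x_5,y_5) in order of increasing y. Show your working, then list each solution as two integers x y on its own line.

49730 2453
4946145799 243975380
491943661118810 24265791292347
48928716529930696801 2413475601692857240
4866450145574963442708650 240044283320105789798053

√411 = [20; 3,1,1,1,19,1,1,1,3,40, …], period ℓ=10 (even) → k=9
a_0=20:  p_0=20·1+0=20,  q_0=20·0+1=1
…
a_2=1:  p_2=1·61+20=81,  q_2=1·3+1=4
…
a_4=1:  p_4=1·142+81=223,  q_4=1·7+4=11
a_5=19:  p_5=19·223+142=4379,  q_5=19·11+7=216
a_6=1:  p_6=1·4379+223=4602,  q_6=1·216+11=227
a_7=1:  p_7=1·4602+4379=8981,  q_7=1·227+216=443
a_8=1:  p_8=1·8981+4602=13583,  q_8=1·443+227=670
a_9=3:  p_9=3·13583+8981=49730,  q_9=3·670+443=2453
(x₁, y₁) = (49730, 2453);  49730² − 411·2453² = 1 ✓
(x_2, y_2) = (49730·49730 + 411·2453·2453, 49730·2453 + 2453·49730) = (4946145799, 243975380)
(x_3, y_3) = (49730·4946145799 + 411·2453·243975380, 49730·243975380 + 2453·4946145799) = (491943661118810, 24265791292347)
(x_4, y_4) = (49730·491943661118810 + 411·2453·24265791292347, 49730·24265791292347 + 2453·491943661118810) = (48928716529930696801, 2413475601692857240)
(x_5, y_5) = (49730·48928716529930696801 + 411·2453·2413475601692857240, 49730·2413475601692857240 + 2453·48928716529930696801) = (4866450145574963442708650, 240044283320105789798053)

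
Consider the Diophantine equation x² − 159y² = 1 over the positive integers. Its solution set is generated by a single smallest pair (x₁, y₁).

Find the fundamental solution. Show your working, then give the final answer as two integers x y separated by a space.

[12; 1,1,1,1,3,1,1,1,1,24] for √159; ℓ=10 ⇒ convergent index 9
a_0=12:  p_0=12·1+0=12,  q_0=12·0+1=1
a_1=1:  p_1=1·12+1=13,  q_1=1·1+0=1
…
a_3=1:  p_3=1·25+13=38,  q_3=1·2+1=3
a_4=1:  p_4=1·38+25=63,  q_4=1·3+2=5
a_5=3:  p_5=3·63+38=227,  q_5=3·5+3=18
…
a_7=1:  p_7=1·290+227=517,  q_7=1·23+18=41
a_8=1:  p_8=1·517+290=807,  q_8=1·41+23=64
a_9=1:  p_9=1·807+517=1324,  q_9=1·64+41=105
(x₁, y₁) = (1324, 105);  1324² − 159·105² = 1 ✓

1324 105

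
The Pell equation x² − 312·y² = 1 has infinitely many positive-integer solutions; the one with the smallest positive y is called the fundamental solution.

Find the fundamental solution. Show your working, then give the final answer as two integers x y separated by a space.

53 3

√312 = [17; 1,1,1,34, …], period ℓ=4 (even) → k=3
a_0=17:  p_0=17·1+0=17,  q_0=17·0+1=1
a_1=1:  p_1=1·17+1=18,  q_1=1·1+0=1
a_2=1:  p_2=1·18+17=35,  q_2=1·1+1=2
a_3=1:  p_3=1·35+18=53,  q_3=1·2+1=3
→ (53, 3).  Check: 53²=2809, 312·3²=2808, difference 1.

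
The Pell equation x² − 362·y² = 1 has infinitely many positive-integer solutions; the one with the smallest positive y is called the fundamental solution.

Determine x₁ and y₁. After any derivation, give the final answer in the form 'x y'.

d=362: √d = [19; 38] (ℓ=1, odd), read p_1/q_1
i=0: a=19 ⇒ p=19, q=1
i=1: a=38 ⇒ p=723, q=38
fundamental: x₁=723, y₁=38  (since 522729 − 362·1444 = 1)

723 38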